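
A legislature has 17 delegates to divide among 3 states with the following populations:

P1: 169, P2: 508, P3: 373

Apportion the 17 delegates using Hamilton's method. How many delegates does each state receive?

P1: 3, P2: 8, P3: 6

Standard divisor: 1050 ÷ 17 ≈ 61.765.
Standard quotas: P1 2.736, P2 8.225, P3 6.039.
Lower quotas: P1 2, P2 8, P3 6 (sum 16, leaving 1 seat).
Remainders in descending order: P1 0.736, P2 0.225, P3 0.039.
The surplus seat goes to P1.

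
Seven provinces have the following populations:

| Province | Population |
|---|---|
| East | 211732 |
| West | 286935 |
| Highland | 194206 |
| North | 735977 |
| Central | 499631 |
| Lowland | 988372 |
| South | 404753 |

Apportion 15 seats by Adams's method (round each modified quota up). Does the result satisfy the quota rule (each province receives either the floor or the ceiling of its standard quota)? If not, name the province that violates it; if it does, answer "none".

none

Standard quotas: East 0.956, West 1.296, Highland 0.877, North 3.324, Central 2.256, Lowland 4.463, South 1.828.
Adams allocation: East 1, West 2, Highland 1, North 3, Central 2, Lowland 4, South 2.
Every allocation lies between the lower and upper quota.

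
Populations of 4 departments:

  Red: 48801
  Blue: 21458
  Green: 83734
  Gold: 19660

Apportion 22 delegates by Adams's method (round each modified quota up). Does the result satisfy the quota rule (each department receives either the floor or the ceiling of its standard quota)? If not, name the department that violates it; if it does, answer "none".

none

Standard quotas: Red 6.183, Blue 2.719, Green 10.608, Gold 2.491.
Adams allocation: Red 6, Blue 3, Green 10, Gold 3.
Every allocation lies between the lower and upper quota.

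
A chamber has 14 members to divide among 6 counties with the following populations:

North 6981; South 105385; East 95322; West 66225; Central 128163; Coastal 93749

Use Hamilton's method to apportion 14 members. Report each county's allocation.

The standard divisor is 495825/14 ≈ 35416.071.
Standard quotas: North 0.1971, South 2.9756, East 2.6915, West 1.8699, Central 3.6188, Coastal 2.6471.
Lower quotas: North 0, South 2, East 2, West 1, Central 3, Coastal 2 (sum 10, leaving 4 seats).
Remainders in descending order: South 0.9756, West 0.8699, East 0.6915, Coastal 0.6471, Central 0.6188, North 0.1971.
Largest remainders: South, West, East, Coastal receive the extra seats.

North=0, South=3, East=3, West=2, Central=3, Coastal=3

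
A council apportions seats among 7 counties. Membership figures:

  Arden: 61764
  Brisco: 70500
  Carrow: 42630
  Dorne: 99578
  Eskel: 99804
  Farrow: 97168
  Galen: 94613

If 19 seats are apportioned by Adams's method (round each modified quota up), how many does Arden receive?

Standard divisor 566057/19 ≈ 29792.474; standard quotas: Arden 2.073, Brisco 2.366, Carrow 1.431, Dorne 3.342, Eskel 3.350, Farrow 3.261, Galen 3.176.
Rounding up gives 3, 3, 2, 4, 4, 4, 4 = 24 seats, so the divisor must be adjusted.
With modified divisor 34300: modified quotas Arden 1.801, Brisco 2.055, Carrow 1.243, Dorne 2.903, Eskel 2.910, Farrow 2.833, Galen 2.758.
Rounding up: Arden 2, Brisco 3, Carrow 2, Dorne 3, Eskel 3, Farrow 3, Galen 3 (total 19).
Arden receives 2.

2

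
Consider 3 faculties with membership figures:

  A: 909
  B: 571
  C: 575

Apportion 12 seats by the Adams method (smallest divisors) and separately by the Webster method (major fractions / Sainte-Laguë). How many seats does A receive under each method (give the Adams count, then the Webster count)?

Adams: A 5, B 3, C 4.
Webster: A 6, B 3, C 3.
A gets 5 under Adams and 6 under Webster.

5 and 6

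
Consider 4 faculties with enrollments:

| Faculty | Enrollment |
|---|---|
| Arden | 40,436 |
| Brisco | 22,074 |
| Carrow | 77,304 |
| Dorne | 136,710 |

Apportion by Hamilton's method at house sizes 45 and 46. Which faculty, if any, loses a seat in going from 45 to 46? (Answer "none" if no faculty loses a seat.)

Brisco

At 45 seats: Arden 7, Brisco 4, Carrow 12, Dorne 22.
At 46 seats: Arden 7, Brisco 3, Carrow 13, Dorne 23.
Brisco drops from 4 to 3.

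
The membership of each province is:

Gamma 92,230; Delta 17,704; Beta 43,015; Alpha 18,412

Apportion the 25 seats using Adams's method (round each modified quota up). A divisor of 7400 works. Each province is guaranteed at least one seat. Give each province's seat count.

Gamma 13; Delta 3; Beta 6; Alpha 3

With modified divisor 7400: modified quotas Gamma 12.464, Delta 2.392, Beta 5.813, Alpha 2.488.
Rounding up: Gamma 13, Delta 3, Beta 6, Alpha 3 (total 25).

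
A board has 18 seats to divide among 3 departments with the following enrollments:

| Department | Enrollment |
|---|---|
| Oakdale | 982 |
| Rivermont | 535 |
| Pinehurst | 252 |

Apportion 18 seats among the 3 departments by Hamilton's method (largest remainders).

Standard divisor: 1769 ÷ 18 ≈ 98.278.
Standard quotas: Oakdale 9.992, Rivermont 5.444, Pinehurst 2.564.
Lower quotas: Oakdale 9, Rivermont 5, Pinehurst 2 (sum 16, leaving 2 seats).
Remainders in descending order: Oakdale 0.992, Pinehurst 0.564, Rivermont 0.444.
The surplus seats go to Oakdale, Pinehurst.

Oakdale 10, Rivermont 5, Pinehurst 3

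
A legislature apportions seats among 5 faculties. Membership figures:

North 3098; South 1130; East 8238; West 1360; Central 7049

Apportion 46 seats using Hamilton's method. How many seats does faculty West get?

3

Total 20875; standard divisor 20875/46 ≈ 453.804.
Standard quotas: North 6.8267, South 2.4901, East 18.1532, West 2.9969, Central 15.5331.
Lower quotas: North 6, South 2, East 18, West 2, Central 15 (sum 43, leaving 3 seats).
Remainders in descending order: West 0.9969, North 0.8267, Central 0.5331, South 0.4901, East 0.1532.
The surplus seats go to West, North, Central.
West receives 3.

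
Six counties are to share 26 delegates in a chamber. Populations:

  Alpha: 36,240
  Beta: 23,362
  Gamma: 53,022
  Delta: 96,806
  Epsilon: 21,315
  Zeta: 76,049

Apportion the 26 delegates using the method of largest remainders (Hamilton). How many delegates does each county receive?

The standard divisor is 306794/26 ≈ 11799.769.
Standard quotas: Alpha 3.0712, Beta 1.9799, Gamma 4.4935, Delta 8.2041, Epsilon 1.8064, Zeta 6.4450.
Lower quotas: Alpha 3, Beta 1, Gamma 4, Delta 8, Epsilon 1, Zeta 6 (sum 23, leaving 3 seats).
Remainders in descending order: Beta 0.9799, Epsilon 0.8064, Gamma 0.4935, Zeta 0.4450, Delta 0.2041, Alpha 0.0712.
The surplus seats go to Beta, Epsilon, Gamma.

Alpha 3, Beta 2, Gamma 5, Delta 8, Epsilon 2, Zeta 6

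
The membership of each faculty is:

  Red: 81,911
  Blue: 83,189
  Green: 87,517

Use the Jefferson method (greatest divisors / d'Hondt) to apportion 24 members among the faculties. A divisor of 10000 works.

With modified divisor 10000: modified quotas Red 8.191, Blue 8.319, Green 8.752.
Rounding down: Red 8, Blue 8, Green 8 (total 24).

Red: 8, Blue: 8, Green: 8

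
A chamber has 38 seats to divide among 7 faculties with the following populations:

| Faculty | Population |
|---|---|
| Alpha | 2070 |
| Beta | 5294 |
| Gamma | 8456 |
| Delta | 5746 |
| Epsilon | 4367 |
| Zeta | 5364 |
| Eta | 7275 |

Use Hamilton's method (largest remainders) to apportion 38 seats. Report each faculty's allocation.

Alpha 2, Beta 5, Gamma 9, Delta 6, Epsilon 4, Zeta 5, Eta 7

Total 38572; standard divisor 38572/38 ≈ 1015.053.
Standard quotas: Alpha 2.0393, Beta 5.2155, Gamma 8.3306, Delta 5.6608, Epsilon 4.3022, Zeta 5.2845, Eta 7.1671.
Lower quotas: Alpha 2, Beta 5, Gamma 8, Delta 5, Epsilon 4, Zeta 5, Eta 7 (sum 36, leaving 2 seats).
Remainders in descending order: Delta 0.6608, Gamma 0.3306, Epsilon 0.3022, Zeta 0.2845, Beta 0.2155, Eta 0.1671, Alpha 0.0393.
The surplus seats go to Delta, Gamma.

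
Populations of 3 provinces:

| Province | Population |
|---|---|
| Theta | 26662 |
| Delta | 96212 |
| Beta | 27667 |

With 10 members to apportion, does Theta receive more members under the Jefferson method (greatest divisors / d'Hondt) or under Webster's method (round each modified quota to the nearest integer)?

Webster

Jefferson: Theta 1, Delta 7, Beta 2.
Webster: Theta 2, Delta 6, Beta 2.
Theta gets 1 under Jefferson and 2 under Webster.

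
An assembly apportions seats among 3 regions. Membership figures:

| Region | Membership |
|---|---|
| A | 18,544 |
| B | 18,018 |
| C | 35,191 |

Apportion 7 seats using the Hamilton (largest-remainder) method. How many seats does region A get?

Standard divisor: 71753 ÷ 7 ≈ 10250.429.
Standard quotas: A 1.8091, B 1.7578, C 3.4331.
Lower quotas: A 1, B 1, C 3 (sum 5, leaving 2 seats).
Remainders in descending order: A 0.8091, B 0.7578, C 0.4331.
Largest remainders: A, B receive the extra seats.
A receives 2.

2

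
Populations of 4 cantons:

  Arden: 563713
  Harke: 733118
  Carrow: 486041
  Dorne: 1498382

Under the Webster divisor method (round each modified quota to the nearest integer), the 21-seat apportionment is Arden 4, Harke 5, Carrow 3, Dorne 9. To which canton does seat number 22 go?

Priority for the next seat is population ÷ (current seats + 0.5).
Priorities: Arden 125269.556, Harke 133294.182, Carrow 138868.857, Dorne 157724.421.
Highest priority: Dorne.

Dorne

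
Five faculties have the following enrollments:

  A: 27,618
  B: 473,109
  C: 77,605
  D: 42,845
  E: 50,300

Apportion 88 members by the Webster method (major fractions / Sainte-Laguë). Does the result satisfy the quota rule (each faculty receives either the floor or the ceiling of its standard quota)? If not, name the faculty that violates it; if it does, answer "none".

Standard quotas: A 3.619, B 62.003, C 10.170, D 5.615, E 6.592.
Webster allocation: A 4, B 61, C 10, D 6, E 7.
B has quota 62.003 (lower 62, upper 63) but receives 61 — outside the quota interval.

B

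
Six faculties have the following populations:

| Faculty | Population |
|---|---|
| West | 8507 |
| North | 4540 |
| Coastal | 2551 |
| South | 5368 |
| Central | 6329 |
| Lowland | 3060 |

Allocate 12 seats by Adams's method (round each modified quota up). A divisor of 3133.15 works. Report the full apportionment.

West: 3, North: 2, Coastal: 1, South: 2, Central: 3, Lowland: 1

With modified divisor 3133.15: modified quotas West 2.715, North 1.449, Coastal 0.814, South 1.713, Central 2.020, Lowland 0.977.
Rounding up: West 3, North 2, Coastal 1, South 2, Central 3, Lowland 1 (total 12).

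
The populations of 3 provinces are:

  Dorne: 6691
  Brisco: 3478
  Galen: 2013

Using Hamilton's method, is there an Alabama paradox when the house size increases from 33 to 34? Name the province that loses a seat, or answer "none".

At 33 seats: Dorne 18, Brisco 9, Galen 6.
At 34 seats: Dorne 19, Brisco 10, Galen 5.
Galen drops from 6 to 5.

Galen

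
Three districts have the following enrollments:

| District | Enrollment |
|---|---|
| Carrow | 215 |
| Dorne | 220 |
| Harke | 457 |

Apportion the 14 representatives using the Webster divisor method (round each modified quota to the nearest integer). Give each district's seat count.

Carrow 3, Dorne 4, Harke 7

Standard divisor 892/14 ≈ 63.714; standard quotas: Carrow 3.374, Dorne 3.453, Harke 7.173.
Rounding to the nearest integer gives 3, 3, 7 = 13 seats, so the divisor must be adjusted.
With modified divisor 62: modified quotas Carrow 3.468, Dorne 3.548, Harke 7.371.
Rounding to the nearest integer: Carrow 3, Dorne 4, Harke 7 (total 14).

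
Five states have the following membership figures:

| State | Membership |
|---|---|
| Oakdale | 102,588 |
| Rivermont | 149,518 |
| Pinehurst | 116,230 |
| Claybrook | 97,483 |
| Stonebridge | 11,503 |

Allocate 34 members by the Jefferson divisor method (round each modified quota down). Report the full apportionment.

Standard divisor 477322/34 ≈ 14038.882; standard quotas: Oakdale 7.307, Rivermont 10.650, Pinehurst 8.279, Claybrook 6.944, Stonebridge 0.819.
Rounding down gives 7, 10, 8, 6, 0 = 31 seats, so the divisor must be adjusted.
With modified divisor 12870: modified quotas Oakdale 7.971, Rivermont 11.618, Pinehurst 9.031, Claybrook 7.574, Stonebridge 0.894.
Rounding down: Oakdale 7, Rivermont 11, Pinehurst 9, Claybrook 7, Stonebridge 0 (total 34).

Oakdale: 7, Rivermont: 11, Pinehurst: 9, Claybrook: 7, Stonebridge: 0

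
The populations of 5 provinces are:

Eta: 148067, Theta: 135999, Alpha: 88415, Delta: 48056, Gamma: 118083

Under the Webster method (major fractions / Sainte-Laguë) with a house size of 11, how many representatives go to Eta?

Standard divisor 538620/11 ≈ 48965.455; standard quotas: Eta 3.024, Theta 2.777, Alpha 1.806, Delta 0.981, Gamma 2.412.
Rounding to the nearest integer gives Eta 3, Theta 3, Alpha 2, Delta 1, Gamma 2 — total 11, matching the house size, so no adjustment is needed.
Eta receives 3.

3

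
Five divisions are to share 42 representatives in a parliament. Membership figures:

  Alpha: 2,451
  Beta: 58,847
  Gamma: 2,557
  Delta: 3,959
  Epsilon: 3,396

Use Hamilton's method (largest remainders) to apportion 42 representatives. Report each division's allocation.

Alpha: 1, Beta: 35, Gamma: 2, Delta: 2, Epsilon: 2

Total 71210; standard divisor 71210/42 ≈ 1695.476.
Standard quotas: Alpha 1.4456, Beta 34.7082, Gamma 1.5081, Delta 2.3350, Epsilon 2.0030.
Lower quotas: Alpha 1, Beta 34, Gamma 1, Delta 2, Epsilon 2 (sum 40, leaving 2 seats).
Remainders in descending order: Beta 0.7082, Gamma 0.5081, Alpha 0.4456, Delta 0.3350, Epsilon 0.0030.
Largest remainders: Beta, Gamma receive the extra seats.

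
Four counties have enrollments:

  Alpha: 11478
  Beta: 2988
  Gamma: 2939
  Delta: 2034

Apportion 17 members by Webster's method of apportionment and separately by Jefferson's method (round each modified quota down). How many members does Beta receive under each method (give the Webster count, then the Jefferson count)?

3 and 2

Webster: Alpha 10, Beta 3, Gamma 2, Delta 2.
Jefferson: Alpha 11, Beta 2, Gamma 2, Delta 2.
Beta gets 3 under Webster and 2 under Jefferson.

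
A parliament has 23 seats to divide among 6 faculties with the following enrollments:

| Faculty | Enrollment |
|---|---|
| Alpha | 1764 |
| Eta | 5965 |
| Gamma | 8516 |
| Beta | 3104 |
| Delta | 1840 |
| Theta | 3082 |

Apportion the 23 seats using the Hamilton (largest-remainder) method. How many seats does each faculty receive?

Total 24271; standard divisor 24271/23 ≈ 1055.261.
Standard quotas: Alpha 1.6716, Eta 5.6526, Gamma 8.0700, Beta 2.9415, Delta 1.7436, Theta 2.9206.
Lower quotas: Alpha 1, Eta 5, Gamma 8, Beta 2, Delta 1, Theta 2 (sum 19, leaving 4 seats).
Remainders in descending order: Beta 0.9415, Theta 0.9206, Delta 0.7436, Alpha 0.6716, Eta 0.6526, Gamma 0.0700.
The surplus seats go to Beta, Theta, Delta, Alpha.

Alpha=2; Eta=5; Gamma=8; Beta=3; Delta=2; Theta=3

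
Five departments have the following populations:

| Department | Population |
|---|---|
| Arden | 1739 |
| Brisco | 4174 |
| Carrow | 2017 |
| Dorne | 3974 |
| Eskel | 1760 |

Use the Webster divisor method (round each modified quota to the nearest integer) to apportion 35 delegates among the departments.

Standard divisor 13664/35 ≈ 390.4; standard quotas: Arden 4.454, Brisco 10.692, Carrow 5.166, Dorne 10.179, Eskel 4.508.
Rounding to the nearest integer gives Arden 4, Brisco 11, Carrow 5, Dorne 10, Eskel 5 — total 35, matching the house size, so no adjustment is needed.

Arden 4, Brisco 11, Carrow 5, Dorne 10, Eskel 5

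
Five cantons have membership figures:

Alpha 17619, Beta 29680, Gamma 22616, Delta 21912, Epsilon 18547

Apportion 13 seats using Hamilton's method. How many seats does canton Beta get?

Standard divisor: 110374 ÷ 13 ≈ 8490.308.
Standard quotas: Alpha 2.0752, Beta 3.4958, Gamma 2.6637, Delta 2.5808, Epsilon 2.1845.
Lower quotas: Alpha 2, Beta 3, Gamma 2, Delta 2, Epsilon 2 (sum 11, leaving 2 seats).
Remainders in descending order: Gamma 0.6637, Delta 0.5808, Beta 0.4958, Epsilon 0.1845, Alpha 0.0752.
The surplus seats go to Gamma, Delta.
Beta receives 3.

3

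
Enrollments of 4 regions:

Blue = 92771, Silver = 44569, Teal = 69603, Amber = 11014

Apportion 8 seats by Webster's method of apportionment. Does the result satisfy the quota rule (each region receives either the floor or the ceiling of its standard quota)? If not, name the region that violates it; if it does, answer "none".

Standard quotas: Blue 3.405, Silver 1.636, Teal 2.555, Amber 0.404.
Webster allocation: Blue 3, Silver 2, Teal 3, Amber 0.
Every allocation lies between the lower and upper quota.

none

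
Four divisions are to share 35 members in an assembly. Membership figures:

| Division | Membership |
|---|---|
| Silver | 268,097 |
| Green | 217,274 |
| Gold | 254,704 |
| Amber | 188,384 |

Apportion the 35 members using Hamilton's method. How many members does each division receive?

Silver=10; Green=8; Gold=10; Amber=7

Standard divisor: 928459 ÷ 35 ≈ 26527.4.
Standard quotas: Silver 10.1064, Green 8.1906, Gold 9.6015, Amber 7.1015.
Lower quotas: Silver 10, Green 8, Gold 9, Amber 7 (sum 34, leaving 1 seat).
Remainders in descending order: Gold 0.6015, Green 0.1906, Silver 0.1064, Amber 0.1015.
Largest remainder: Gold receives the extra seat.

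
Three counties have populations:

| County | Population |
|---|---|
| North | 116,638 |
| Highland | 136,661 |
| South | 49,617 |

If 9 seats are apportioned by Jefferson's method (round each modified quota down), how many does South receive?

1

Standard divisor 302916/9 ≈ 33657.333; standard quotas: North 3.465, Highland 4.060, South 1.474.
Rounding down gives 3, 4, 1 = 8 seats, so the divisor must be adjusted.
With modified divisor 28200: modified quotas North 4.136, Highland 4.846, South 1.759.
Rounding down: North 4, Highland 4, South 1 (total 9).
South receives 1.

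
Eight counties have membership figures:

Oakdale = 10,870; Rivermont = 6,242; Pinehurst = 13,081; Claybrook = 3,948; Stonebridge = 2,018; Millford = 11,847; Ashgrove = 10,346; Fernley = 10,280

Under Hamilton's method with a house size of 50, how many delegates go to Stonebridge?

1

Total 68632; standard divisor 68632/50 ≈ 1372.64.
Standard quotas: Oakdale 7.9190, Rivermont 4.5474, Pinehurst 9.5298, Claybrook 2.8762, Stonebridge 1.4702, Millford 8.6308, Ashgrove 7.5373, Fernley 7.4892.
Lower quotas: Oakdale 7, Rivermont 4, Pinehurst 9, Claybrook 2, Stonebridge 1, Millford 8, Ashgrove 7, Fernley 7 (sum 45, leaving 5 seats).
Remainders in descending order: Oakdale 0.9190, Claybrook 0.8762, Millford 0.6308, Rivermont 0.5474, Ashgrove 0.5373, Pinehurst 0.5298, Fernley 0.4892, Stonebridge 0.4702.
The surplus seats go to Oakdale, Claybrook, Millford, Rivermont, Ashgrove.
Stonebridge receives 1.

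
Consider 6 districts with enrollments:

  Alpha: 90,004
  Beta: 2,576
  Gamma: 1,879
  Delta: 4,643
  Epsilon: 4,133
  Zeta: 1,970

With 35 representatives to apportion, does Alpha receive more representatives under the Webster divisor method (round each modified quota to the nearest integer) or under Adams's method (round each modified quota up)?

Webster: Alpha 29, Beta 1, Gamma 1, Delta 2, Epsilon 1, Zeta 1.
Adams: Alpha 28, Beta 1, Gamma 1, Delta 2, Epsilon 2, Zeta 1.
Alpha gets 29 under Webster and 28 under Adams.

Webster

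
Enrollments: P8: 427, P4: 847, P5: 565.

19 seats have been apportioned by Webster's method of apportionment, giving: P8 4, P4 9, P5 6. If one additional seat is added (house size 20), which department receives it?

P8

Priority for the next seat is population ÷ (current seats + 0.5).
Priorities: P8 94.889, P4 89.158, P5 86.923.
Highest priority: P8.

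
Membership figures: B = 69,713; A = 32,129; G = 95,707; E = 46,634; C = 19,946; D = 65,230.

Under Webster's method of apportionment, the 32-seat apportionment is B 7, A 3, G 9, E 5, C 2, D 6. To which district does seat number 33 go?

G

Priority for the next seat is population ÷ (current seats + 0.5).
Priorities: B 9295.067, A 9179.714, G 10074.421, E 8478.909, C 7978.400, D 10035.385.
Highest priority: G.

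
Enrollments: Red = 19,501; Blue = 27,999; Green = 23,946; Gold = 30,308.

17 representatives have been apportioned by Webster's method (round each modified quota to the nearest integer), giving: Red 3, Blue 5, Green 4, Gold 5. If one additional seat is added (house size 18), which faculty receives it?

Priority for the next seat is population ÷ (current seats + 0.5).
Priorities: Red 5571.714, Blue 5090.727, Green 5321.333, Gold 5510.545.
Highest priority: Red.

Red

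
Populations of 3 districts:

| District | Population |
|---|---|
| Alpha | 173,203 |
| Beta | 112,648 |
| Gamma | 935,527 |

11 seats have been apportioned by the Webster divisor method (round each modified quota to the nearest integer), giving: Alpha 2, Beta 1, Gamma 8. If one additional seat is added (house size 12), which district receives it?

Priority for the next seat is population ÷ (current seats + 0.5).
Priorities: Alpha 69281.200, Beta 75098.667, Gamma 110062.000.
Highest priority: Gamma.

Gamma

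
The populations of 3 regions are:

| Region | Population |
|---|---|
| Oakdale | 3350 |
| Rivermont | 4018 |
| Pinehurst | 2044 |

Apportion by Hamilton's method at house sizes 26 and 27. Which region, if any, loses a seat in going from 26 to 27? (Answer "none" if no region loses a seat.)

At 26 seats: Oakdale 9, Rivermont 11, Pinehurst 6.
At 27 seats: Oakdale 10, Rivermont 11, Pinehurst 6.
No region's allocation decreased.

none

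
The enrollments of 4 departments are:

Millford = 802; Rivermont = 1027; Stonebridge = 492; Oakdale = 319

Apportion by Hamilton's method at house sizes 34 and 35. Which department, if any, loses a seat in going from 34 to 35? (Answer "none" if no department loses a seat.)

Stonebridge

At 34 seats: Millford 10, Rivermont 13, Stonebridge 7, Oakdale 4.
At 35 seats: Millford 11, Rivermont 14, Stonebridge 6, Oakdale 4.
Stonebridge drops from 7 to 6.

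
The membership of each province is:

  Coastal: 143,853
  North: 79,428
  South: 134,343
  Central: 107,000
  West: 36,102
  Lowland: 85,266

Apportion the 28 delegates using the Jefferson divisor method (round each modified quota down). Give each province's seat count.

Standard divisor 585992/28 ≈ 20928.286; standard quotas: Coastal 6.874, North 3.795, South 6.419, Central 5.113, West 1.725, Lowland 4.074.
Rounding down gives 6, 3, 6, 5, 1, 4 = 25 seats, so the divisor must be adjusted.
With modified divisor 18600: modified quotas Coastal 7.734, North 4.270, South 7.223, Central 5.753, West 1.941, Lowland 4.584.
Rounding down: Coastal 7, North 4, South 7, Central 5, West 1, Lowland 4 (total 28).

Coastal=7, North=4, South=7, Central=5, West=1, Lowland=4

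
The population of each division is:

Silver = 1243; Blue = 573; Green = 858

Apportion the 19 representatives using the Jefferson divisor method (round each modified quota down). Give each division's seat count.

Standard divisor 2674/19 ≈ 140.737; standard quotas: Silver 8.832, Blue 4.071, Green 6.096.
Rounding down gives 8, 4, 6 = 18 seats, so the divisor must be adjusted.
With modified divisor 130: modified quotas Silver 9.562, Blue 4.408, Green 6.600.
Rounding down: Silver 9, Blue 4, Green 6 (total 19).

Silver: 9, Blue: 4, Green: 6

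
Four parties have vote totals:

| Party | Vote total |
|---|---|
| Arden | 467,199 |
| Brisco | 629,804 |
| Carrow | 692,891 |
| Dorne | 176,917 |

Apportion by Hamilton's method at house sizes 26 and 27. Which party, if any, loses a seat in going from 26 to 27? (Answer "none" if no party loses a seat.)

At 26 seats: Arden 6, Brisco 8, Carrow 9, Dorne 3.
At 27 seats: Arden 6, Brisco 9, Carrow 10, Dorne 2.
Dorne drops from 3 to 2.

Dorne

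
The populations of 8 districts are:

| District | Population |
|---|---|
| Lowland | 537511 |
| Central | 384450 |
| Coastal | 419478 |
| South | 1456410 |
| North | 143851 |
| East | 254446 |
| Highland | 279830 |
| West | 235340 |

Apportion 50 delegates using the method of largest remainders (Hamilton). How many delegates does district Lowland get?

7

Total 3711316; standard divisor 3711316/50 ≈ 74226.32.
Standard quotas: Lowland 7.2415, Central 5.1794, Coastal 5.6513, South 19.6212, North 1.9380, East 3.4280, Highland 3.7700, West 3.1706.
Lower quotas: Lowland 7, Central 5, Coastal 5, South 19, North 1, East 3, Highland 3, West 3 (sum 46, leaving 4 seats).
Remainders in descending order: North 0.9380, Highland 0.7700, Coastal 0.6513, South 0.6212, East 0.4280, Lowland 0.2415, Central 0.1794, West 0.1706.
The surplus seats go to North, Highland, Coastal, South.
Lowland receives 7.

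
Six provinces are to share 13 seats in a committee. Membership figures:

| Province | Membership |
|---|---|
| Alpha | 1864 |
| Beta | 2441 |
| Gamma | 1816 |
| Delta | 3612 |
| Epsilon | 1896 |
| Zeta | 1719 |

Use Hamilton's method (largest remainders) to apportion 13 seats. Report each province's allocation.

Alpha 2, Beta 2, Gamma 2, Delta 3, Epsilon 2, Zeta 2

Standard divisor: 13348 ÷ 13 ≈ 1026.769.
Standard quotas: Alpha 1.815, Beta 2.377, Gamma 1.769, Delta 3.518, Epsilon 1.847, Zeta 1.674.
Lower quotas: Alpha 1, Beta 2, Gamma 1, Delta 3, Epsilon 1, Zeta 1 (sum 9, leaving 4 seats).
Remainders in descending order: Epsilon 0.847, Alpha 0.815, Gamma 0.769, Zeta 0.674, Delta 0.518, Beta 0.377.
Largest remainders: Epsilon, Alpha, Gamma, Zeta receive the extra seats.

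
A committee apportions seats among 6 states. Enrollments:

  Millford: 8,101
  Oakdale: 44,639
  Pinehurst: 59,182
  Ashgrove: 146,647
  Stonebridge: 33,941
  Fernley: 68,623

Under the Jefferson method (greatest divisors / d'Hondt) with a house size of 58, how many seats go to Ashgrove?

Standard divisor 361133/58 ≈ 6226.431; standard quotas: Millford 1.301, Oakdale 7.169, Pinehurst 9.505, Ashgrove 23.552, Stonebridge 5.451, Fernley 11.021.
Rounding down gives 1, 7, 9, 23, 5, 11 = 56 seats, so the divisor must be adjusted.
With modified divisor 5900: modified quotas Millford 1.373, Oakdale 7.566, Pinehurst 10.031, Ashgrove 24.855, Stonebridge 5.753, Fernley 11.631.
Rounding down: Millford 1, Oakdale 7, Pinehurst 10, Ashgrove 24, Stonebridge 5, Fernley 11 (total 58).
Ashgrove receives 24.

24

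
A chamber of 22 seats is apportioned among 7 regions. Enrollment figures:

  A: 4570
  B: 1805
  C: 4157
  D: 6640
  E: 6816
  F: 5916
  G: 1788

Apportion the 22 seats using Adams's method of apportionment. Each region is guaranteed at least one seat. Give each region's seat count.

Standard divisor 31692/22 ≈ 1440.545; standard quotas: A 3.172, B 1.253, C 2.886, D 4.609, E 4.732, F 4.107, G 1.241.
Rounding up gives 4, 2, 3, 5, 5, 5, 2 = 26 seats, so the divisor must be adjusted.
With modified divisor 1750: modified quotas A 2.611, B 1.031, C 2.375, D 3.794, E 3.895, F 3.381, G 1.022.
Rounding up: A 3, B 2, C 3, D 4, E 4, F 4, G 2 (total 22).

A 3, B 2, C 3, D 4, E 4, F 4, G 2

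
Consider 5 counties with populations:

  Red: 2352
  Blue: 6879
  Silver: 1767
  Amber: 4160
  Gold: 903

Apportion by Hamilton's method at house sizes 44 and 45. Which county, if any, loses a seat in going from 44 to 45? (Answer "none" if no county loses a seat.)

Gold

At 44 seats: Red 6, Blue 19, Silver 5, Amber 11, Gold 3.
At 45 seats: Red 7, Blue 19, Silver 5, Amber 12, Gold 2.
Gold drops from 3 to 2.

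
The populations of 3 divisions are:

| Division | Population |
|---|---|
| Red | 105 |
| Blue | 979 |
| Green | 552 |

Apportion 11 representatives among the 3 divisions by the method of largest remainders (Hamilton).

Total 1636; standard divisor 1636/11 ≈ 148.727.
Standard quotas: Red 0.706, Blue 6.583, Green 3.711.
Lower quotas: Red 0, Blue 6, Green 3 (sum 9, leaving 2 seats).
Remainders in descending order: Green 0.711, Red 0.706, Blue 0.583.
The surplus seats go to Green, Red.

Red=1, Blue=6, Green=4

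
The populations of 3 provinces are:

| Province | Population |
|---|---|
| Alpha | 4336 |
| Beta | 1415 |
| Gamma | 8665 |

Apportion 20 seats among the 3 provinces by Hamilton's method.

Alpha 6, Beta 2, Gamma 12

Total 14416; standard divisor 14416/20 ≈ 720.8.
Standard quotas: Alpha 6.0155, Beta 1.9631, Gamma 12.0214.
Lower quotas: Alpha 6, Beta 1, Gamma 12 (sum 19, leaving 1 seat).
Remainders in descending order: Beta 0.9631, Gamma 0.0214, Alpha 0.0155.
The surplus seat goes to Beta.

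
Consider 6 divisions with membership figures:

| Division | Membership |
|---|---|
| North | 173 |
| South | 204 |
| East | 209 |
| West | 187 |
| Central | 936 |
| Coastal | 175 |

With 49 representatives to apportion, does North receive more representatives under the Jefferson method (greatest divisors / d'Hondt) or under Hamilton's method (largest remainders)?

Hamilton

Jefferson: North 4, South 5, East 5, West 5, Central 26, Coastal 4.
Hamilton: North 5, South 5, East 5, West 5, Central 24, Coastal 5.
North gets 4 under Jefferson and 5 under Hamilton.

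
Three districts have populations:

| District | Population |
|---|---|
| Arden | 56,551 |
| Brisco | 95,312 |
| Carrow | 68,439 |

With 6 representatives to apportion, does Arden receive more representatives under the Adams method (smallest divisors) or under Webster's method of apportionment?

Adams: Arden 2, Brisco 2, Carrow 2.
Webster: Arden 1, Brisco 3, Carrow 2.
Arden gets 2 under Adams and 1 under Webster.

Adams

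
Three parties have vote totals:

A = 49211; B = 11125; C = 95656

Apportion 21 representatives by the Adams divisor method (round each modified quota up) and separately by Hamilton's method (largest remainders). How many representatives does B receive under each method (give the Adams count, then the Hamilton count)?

2 and 1

Adams: A 7, B 2, C 12.
Hamilton: A 7, B 1, C 13.
B gets 2 under Adams and 1 under Hamilton.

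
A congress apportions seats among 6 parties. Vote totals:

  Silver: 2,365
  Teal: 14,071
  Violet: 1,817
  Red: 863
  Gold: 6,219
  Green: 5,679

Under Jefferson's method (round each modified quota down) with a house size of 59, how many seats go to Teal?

Standard divisor 31014/59 ≈ 525.661; standard quotas: Silver 4.499, Teal 26.768, Violet 3.457, Red 1.642, Gold 11.831, Green 10.804.
Rounding down gives 4, 26, 3, 1, 11, 10 = 55 seats, so the divisor must be adjusted.
With modified divisor 500: modified quotas Silver 4.730, Teal 28.142, Violet 3.634, Red 1.726, Gold 12.438, Green 11.358.
Rounding down: Silver 4, Teal 28, Violet 3, Red 1, Gold 12, Green 11 (total 59).
Teal receives 28.

28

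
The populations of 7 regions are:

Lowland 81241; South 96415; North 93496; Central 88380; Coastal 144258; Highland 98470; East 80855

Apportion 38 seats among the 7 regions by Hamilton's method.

Lowland: 5, South: 5, North: 5, Central: 5, Coastal: 8, Highland: 5, East: 5

Total 683115; standard divisor 683115/38 ≈ 17976.711.
Standard quotas: Lowland 4.5192, South 5.3633, North 5.2010, Central 4.9164, Coastal 8.0247, Highland 5.4776, East 4.4978.
Lower quotas: Lowland 4, South 5, North 5, Central 4, Coastal 8, Highland 5, East 4 (sum 35, leaving 3 seats).
Remainders in descending order: Central 0.9164, Lowland 0.5192, East 0.4978, Highland 0.4776, South 0.3633, North 0.2010, Coastal 0.0247.
The surplus seats go to Central, Lowland, East.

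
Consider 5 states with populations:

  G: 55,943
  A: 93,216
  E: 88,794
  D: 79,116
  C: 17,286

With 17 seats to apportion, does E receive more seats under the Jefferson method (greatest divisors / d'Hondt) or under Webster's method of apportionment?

Jefferson: G 3, A 5, E 5, D 4, C 0.
Webster: G 3, A 5, E 4, D 4, C 1.
E gets 5 under Jefferson and 4 under Webster.

Jefferson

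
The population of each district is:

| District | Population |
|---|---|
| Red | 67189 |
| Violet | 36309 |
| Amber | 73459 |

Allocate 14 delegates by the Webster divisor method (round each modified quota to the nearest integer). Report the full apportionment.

Standard divisor 176957/14 ≈ 12639.786; standard quotas: Red 5.316, Violet 2.873, Amber 5.812.
Rounding to the nearest integer gives Red 5, Violet 3, Amber 6 — total 14, matching the house size, so no adjustment is needed.

Red: 5, Violet: 3, Amber: 6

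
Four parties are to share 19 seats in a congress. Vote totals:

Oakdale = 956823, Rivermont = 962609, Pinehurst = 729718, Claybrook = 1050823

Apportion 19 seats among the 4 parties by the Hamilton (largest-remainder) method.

Standard divisor: 3699973 ÷ 19 ≈ 194735.421.
Standard quotas: Oakdale 4.9135, Rivermont 4.9432, Pinehurst 3.7472, Claybrook 5.3962.
Lower quotas: Oakdale 4, Rivermont 4, Pinehurst 3, Claybrook 5 (sum 16, leaving 3 seats).
Remainders in descending order: Rivermont 0.9432, Oakdale 0.9135, Pinehurst 0.7472, Claybrook 0.3962.
The surplus seats go to Rivermont, Oakdale, Pinehurst.

Oakdale: 5, Rivermont: 5, Pinehurst: 4, Claybrook: 5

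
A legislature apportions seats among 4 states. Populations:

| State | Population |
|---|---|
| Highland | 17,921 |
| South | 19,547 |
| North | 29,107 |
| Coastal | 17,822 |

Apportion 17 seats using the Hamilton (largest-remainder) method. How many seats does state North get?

Standard divisor: 84397 ÷ 17 ≈ 4964.529.
Standard quotas: Highland 3.6098, South 3.9373, North 5.8630, Coastal 3.5899.
Lower quotas: Highland 3, South 3, North 5, Coastal 3 (sum 14, leaving 3 seats).
Remainders in descending order: South 0.9373, North 0.8630, Highland 0.6098, Coastal 0.5899.
The surplus seats go to South, North, Highland.
North receives 6.

6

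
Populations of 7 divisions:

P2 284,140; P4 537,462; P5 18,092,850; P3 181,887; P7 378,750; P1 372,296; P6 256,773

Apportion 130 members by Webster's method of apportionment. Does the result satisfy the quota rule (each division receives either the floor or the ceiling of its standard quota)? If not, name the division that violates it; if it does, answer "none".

Standard quotas: P2 1.837, P4 3.475, P5 116.994, P3 1.176, P7 2.449, P1 2.407, P6 1.660.
Webster allocation: P2 2, P4 3, P5 118, P3 1, P7 2, P1 2, P6 2.
P5 has quota 116.994 (lower 116, upper 117) but receives 118 — outside the quota interval.

P5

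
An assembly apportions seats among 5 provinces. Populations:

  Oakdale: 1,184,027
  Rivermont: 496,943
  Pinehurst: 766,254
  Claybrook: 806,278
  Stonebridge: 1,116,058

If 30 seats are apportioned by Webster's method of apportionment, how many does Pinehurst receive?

5

Standard divisor 4369560/30 ≈ 145652; standard quotas: Oakdale 8.129, Rivermont 3.412, Pinehurst 5.261, Claybrook 5.536, Stonebridge 7.662.
Rounding to the nearest integer gives Oakdale 8, Rivermont 3, Pinehurst 5, Claybrook 6, Stonebridge 8 — total 30, matching the house size, so no adjustment is needed.
Pinehurst receives 5.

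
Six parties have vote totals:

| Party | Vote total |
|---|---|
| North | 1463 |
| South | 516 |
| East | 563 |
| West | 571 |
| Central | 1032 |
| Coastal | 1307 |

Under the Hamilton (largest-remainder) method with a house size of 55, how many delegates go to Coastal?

13

Standard divisor: 5452 ÷ 55 ≈ 99.127.
Standard quotas: North 14.759, South 5.205, East 5.680, West 5.760, Central 10.411, Coastal 13.185.
Lower quotas: North 14, South 5, East 5, West 5, Central 10, Coastal 13 (sum 52, leaving 3 seats).
Remainders in descending order: West 0.760, North 0.759, East 0.680, Central 0.411, South 0.205, Coastal 0.185.
The surplus seats go to West, North, East.
Coastal receives 13.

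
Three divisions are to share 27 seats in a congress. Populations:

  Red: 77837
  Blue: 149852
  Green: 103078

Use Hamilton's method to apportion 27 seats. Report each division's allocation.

The standard divisor is 330767/27 ≈ 12250.63.
Standard quotas: Red 6.3537, Blue 12.2322, Green 8.4141.
Lower quotas: Red 6, Blue 12, Green 8 (sum 26, leaving 1 seat).
Remainders in descending order: Green 0.4141, Red 0.3537, Blue 0.2322.
The surplus seat goes to Green.

Red: 6, Blue: 12, Green: 9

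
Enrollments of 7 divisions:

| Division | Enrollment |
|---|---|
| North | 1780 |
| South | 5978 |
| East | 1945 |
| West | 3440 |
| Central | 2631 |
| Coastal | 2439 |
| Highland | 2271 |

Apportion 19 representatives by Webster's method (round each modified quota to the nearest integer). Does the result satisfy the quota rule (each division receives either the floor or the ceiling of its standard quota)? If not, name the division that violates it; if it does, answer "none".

none

Standard quotas: North 1.651, South 5.545, East 1.804, West 3.191, Central 2.440, Coastal 2.262, Highland 2.106.
Webster allocation: North 2, South 6, East 2, West 3, Central 2, Coastal 2, Highland 2.
Every allocation lies between the lower and upper quota.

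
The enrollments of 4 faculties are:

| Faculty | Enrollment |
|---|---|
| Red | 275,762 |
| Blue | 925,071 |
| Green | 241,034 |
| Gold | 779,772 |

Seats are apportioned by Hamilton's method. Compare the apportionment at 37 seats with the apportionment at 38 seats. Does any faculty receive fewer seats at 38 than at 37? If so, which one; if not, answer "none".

none

At 37 seats: Red 5, Blue 15, Green 4, Gold 13.
At 38 seats: Red 5, Blue 16, Green 4, Gold 13.
No faculty's allocation decreased.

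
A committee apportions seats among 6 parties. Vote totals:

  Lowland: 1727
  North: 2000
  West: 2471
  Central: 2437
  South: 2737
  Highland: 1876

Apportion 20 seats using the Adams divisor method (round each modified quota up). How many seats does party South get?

4

Standard divisor 13248/20 ≈ 662.4; standard quotas: Lowland 2.607, North 3.019, West 3.730, Central 3.679, South 4.132, Highland 2.832.
Rounding up gives 3, 4, 4, 4, 5, 3 = 23 seats, so the divisor must be adjusted.
With modified divisor 818: modified quotas Lowland 2.111, North 2.445, West 3.021, Central 2.979, South 3.346, Highland 2.293.
Rounding up: Lowland 3, North 3, West 4, Central 3, South 4, Highland 3 (total 20).
South receives 4.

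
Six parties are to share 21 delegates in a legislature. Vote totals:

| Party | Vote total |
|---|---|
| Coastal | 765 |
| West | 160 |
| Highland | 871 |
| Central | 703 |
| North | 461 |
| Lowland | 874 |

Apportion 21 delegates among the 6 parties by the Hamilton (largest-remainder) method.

The standard divisor is 3834/21 ≈ 182.571.
Standard quotas: Coastal 4.190, West 0.876, Highland 4.771, Central 3.851, North 2.525, Lowland 4.787.
Lower quotas: Coastal 4, West 0, Highland 4, Central 3, North 2, Lowland 4 (sum 17, leaving 4 seats).
Remainders in descending order: West 0.876, Central 0.851, Lowland 0.787, Highland 0.771, North 0.525, Coastal 0.190.
The surplus seats go to West, Central, Lowland, Highland.

Coastal: 4; West: 1; Highland: 5; Central: 4; North: 2; Lowland: 5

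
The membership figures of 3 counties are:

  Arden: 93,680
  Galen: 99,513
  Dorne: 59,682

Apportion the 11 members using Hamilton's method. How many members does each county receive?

Total 252875; standard divisor 252875/11 ≈ 22988.636.
Standard quotas: Arden 4.0751, Galen 4.3288, Dorne 2.5962.
Lower quotas: Arden 4, Galen 4, Dorne 2 (sum 10, leaving 1 seat).
Remainders in descending order: Dorne 0.5962, Galen 0.3288, Arden 0.0751.
The surplus seat goes to Dorne.

Arden: 4, Galen: 4, Dorne: 3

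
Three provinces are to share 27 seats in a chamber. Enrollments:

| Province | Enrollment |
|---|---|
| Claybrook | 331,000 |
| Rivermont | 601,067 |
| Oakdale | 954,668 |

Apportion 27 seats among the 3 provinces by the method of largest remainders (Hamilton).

Claybrook=5, Rivermont=8, Oakdale=14

Standard divisor: 1886735 ÷ 27 ≈ 69879.074.
Standard quotas: Claybrook 4.7368, Rivermont 8.6015, Oakdale 13.6617.
Lower quotas: Claybrook 4, Rivermont 8, Oakdale 13 (sum 25, leaving 2 seats).
Remainders in descending order: Claybrook 0.7368, Oakdale 0.6617, Rivermont 0.6015.
The surplus seats go to Claybrook, Oakdale.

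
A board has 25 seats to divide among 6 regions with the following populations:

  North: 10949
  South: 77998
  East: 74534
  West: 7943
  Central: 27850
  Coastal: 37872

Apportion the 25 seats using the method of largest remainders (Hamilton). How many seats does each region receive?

Standard divisor: 237146 ÷ 25 ≈ 9485.84.
Standard quotas: North 1.1542, South 8.2226, East 7.8574, West 0.8374, Central 2.9360, Coastal 3.9925.
Lower quotas: North 1, South 8, East 7, West 0, Central 2, Coastal 3 (sum 21, leaving 4 seats).
Remainders in descending order: Coastal 0.9925, Central 0.9360, East 0.8574, West 0.8374, South 0.2226, North 0.1542.
Largest remainders: Coastal, Central, East, West receive the extra seats.

North=1, South=8, East=8, West=1, Central=3, Coastal=4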